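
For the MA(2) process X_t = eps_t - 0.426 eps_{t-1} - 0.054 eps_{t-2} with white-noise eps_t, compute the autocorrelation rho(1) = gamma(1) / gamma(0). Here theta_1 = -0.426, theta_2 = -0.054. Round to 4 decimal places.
\rho(1) = -0.3403

For an MA(q) process with theta_0 = 1, the autocovariance is
  gamma(k) = sigma^2 * sum_{i=0..q-k} theta_i * theta_{i+k},
and rho(k) = gamma(k) / gamma(0). Sigma^2 cancels.
  numerator   = (1)*(-0.426) + (-0.426)*(-0.054) = -0.402996.
  denominator = (1)^2 + (-0.426)^2 + (-0.054)^2 = 1.184392.
  rho(1) = -0.402996 / 1.184392 = -0.3403.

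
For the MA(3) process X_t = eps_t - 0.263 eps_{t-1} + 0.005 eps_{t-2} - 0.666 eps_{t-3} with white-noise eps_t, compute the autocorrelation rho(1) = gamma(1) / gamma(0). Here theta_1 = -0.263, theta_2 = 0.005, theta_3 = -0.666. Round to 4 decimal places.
\rho(1) = -0.1769

For an MA(q) process with theta_0 = 1, the autocovariance is
  gamma(k) = sigma^2 * sum_{i=0..q-k} theta_i * theta_{i+k},
and rho(k) = gamma(k) / gamma(0). Sigma^2 cancels.
  numerator   = (1)*(-0.263) + (-0.263)*(0.005) + (0.005)*(-0.666) = -0.267645.
  denominator = (1)^2 + (-0.263)^2 + (0.005)^2 + (-0.666)^2 = 1.51275.
  rho(1) = -0.267645 / 1.51275 = -0.1769.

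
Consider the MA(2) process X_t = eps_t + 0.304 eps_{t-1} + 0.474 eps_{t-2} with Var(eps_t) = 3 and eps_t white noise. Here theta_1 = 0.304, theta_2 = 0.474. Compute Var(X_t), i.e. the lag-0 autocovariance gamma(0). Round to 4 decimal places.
\gamma(0) = 3.9513

For an MA(q) process X_t = eps_t + sum_i theta_i eps_{t-i} with
Var(eps_t) = sigma^2, the variance is
  gamma(0) = sigma^2 * (1 + sum_i theta_i^2).
  sum_i theta_i^2 = (0.304)^2 + (0.474)^2 = 0.092416 + 0.224676 = 0.317092.
  gamma(0) = 3 * (1 + 0.317092) = 3 * 1.317092 = 3.951276, which rounds to 3.9513.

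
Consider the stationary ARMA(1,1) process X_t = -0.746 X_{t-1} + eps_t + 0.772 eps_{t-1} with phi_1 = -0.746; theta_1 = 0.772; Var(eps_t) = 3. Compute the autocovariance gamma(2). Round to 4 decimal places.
\gamma(2) = -0.0556

Multiply the model equation by X_{t-k} and take expectations. With theta_0 = psi_0 = 1 and psi_j the MA(infinity) weights, this gives
  gamma(k) - sum_i phi_i gamma(k-i) = c_k,
  c_k = sigma^2 * sum_{j=k..q} theta_j psi_{j-k}   (c_k = 0 for k > q),
using gamma(-m) = gamma(m).
psi-weights needed (psi_j = theta_j + sum_i phi_i psi_{j-i}):
  psi_1 = theta_1 + phi_1 = 0.772 + (-0.746) = 0.026
Right-hand sides:
  c_0 = sigma^2 (1 + theta_1 psi_1) = 3 * (1 + (0.772)(0.026)) = 3 * 1.020072 = 3.060216
  c_1 = sigma^2 theta_1 = 3 * (0.772) = 2.316
  c_2 = 0
Equations for k = 0 and k = 1 (AR order 1):
  gamma(0) = phi_1 gamma(1) + c_0
  gamma(1) = phi_1 gamma(0) + c_1
Substituting the second into the first: gamma(0) (1 - phi_1^2) = c_0 + phi_1 c_1, so
  gamma(0) = (c_0 + phi_1 c_1) / (1 - phi_1^2) = (3.060216 + (-0.746)(2.316)) / (1 - (-0.746)^2) = 1.33248 / 0.443484 = 3.004573.
  gamma(1) = phi_1 gamma(0) + c_1 = (-0.746)(3.004573) + (2.316) = 0.074589.
For k = 2 (> q): gamma(2) = phi_1 gamma(1) = (-0.746)(0.074589) = -0.055643.
Therefore gamma(2) = -0.0556 (to 4 decimal places).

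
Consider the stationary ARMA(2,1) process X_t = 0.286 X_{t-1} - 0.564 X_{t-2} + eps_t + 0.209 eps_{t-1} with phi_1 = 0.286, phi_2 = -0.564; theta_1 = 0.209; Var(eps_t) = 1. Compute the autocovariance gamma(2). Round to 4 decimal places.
\gamma(2) = -0.8314

Multiply the model equation by X_{t-k} and take expectations. With theta_0 = psi_0 = 1 and psi_j the MA(infinity) weights, this gives
  gamma(k) - sum_i phi_i gamma(k-i) = c_k,
  c_k = sigma^2 * sum_{j=k..q} theta_j psi_{j-k}   (c_k = 0 for k > q),
using gamma(-m) = gamma(m).
psi-weights needed (psi_j = theta_j + sum_i phi_i psi_{j-i}):
  psi_1 = theta_1 + phi_1 = 0.209 + (0.286) = 0.495
Right-hand sides:
  c_0 = sigma^2 (1 + theta_1 psi_1) = 1 * (1 + (0.209)(0.495)) = 1 * 1.103455 = 1.103455
  c_1 = sigma^2 theta_1 = 1 * (0.209) = 0.209
  c_2 = 0
Equations for k = 0, 1, 2 (AR order 2, c_2 = 0):
  (E0) gamma(0) = phi_1 gamma(1) + phi_2 gamma(2) + c_0
  (E1) gamma(1) = phi_1 gamma(0) + phi_2 gamma(1) + c_1
  (E2) gamma(2) = phi_1 gamma(1) + phi_2 gamma(0)
From (E1): gamma(1) = A gamma(0) + B with
  A = phi_1 / (1 - phi_2) = 0.286 / 1.564 = 0.182864,   B = c_1 / (1 - phi_2) = 0.209 / 1.564 = 0.133632.
Insert (E2) into (E0): gamma(0) (1 - phi_2^2) = phi_1 (1 + phi_2) gamma(1) + c_0.
  phi_1 (1 + phi_2) = (0.286)(0.436) = 0.124696,   1 - phi_2^2 = 0.681904.
Replace gamma(1) by A gamma(0) + B and collect gamma(0):
  gamma(0) [0.681904 - (0.124696)(0.182864)] = (0.124696)(0.133632) + 1.103455
  gamma(0) * 0.659102 = 1.120118
  gamma(0) = 1.120118 / 0.659102 = 1.699462.
  gamma(1) = A gamma(0) + B = (0.182864)(1.699462) + (0.133632) = 0.444403.
  gamma(2) = phi_1 gamma(1) + phi_2 gamma(0) = (0.286)(0.444403) + (-0.564)(1.699462) = -0.831398.
Therefore gamma(2) = -0.8314 (to 4 decimal places).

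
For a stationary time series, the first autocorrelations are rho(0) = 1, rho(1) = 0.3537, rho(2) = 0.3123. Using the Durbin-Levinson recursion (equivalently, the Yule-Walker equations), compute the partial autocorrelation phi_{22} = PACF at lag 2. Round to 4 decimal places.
\phi_{22} = 0.2140

The PACF at lag k is phi_{kk}, the last component of the solution
to the Yule-Walker system G_k phi = r_k where
  (G_k)_{ij} = rho(|i - j|), (r_k)_i = rho(i), i,j = 1..k.
Equivalently, Durbin-Levinson gives phi_{kk} iteratively:
  phi_{11} = rho(1)
  phi_{kk} = [rho(k) - sum_{j=1..k-1} phi_{k-1,j} rho(k-j)]
            / [1 - sum_{j=1..k-1} phi_{k-1,j} rho(j)],
  phi_{k,j} = phi_{k-1,j} - phi_{kk} phi_{k-1,k-j},  j = 1..k-1.
Step k = 1:
  phi_11 = rho(1) = 0.3537.
Step k = 2:
  phi_22 = [rho(2) - phi_11 rho(1)] / [1 - phi_11 rho(1)] = [0.3123 - (0.3537)(0.3537)] / [1 - (0.3537)(0.3537)]
         = 0.18719631 / 0.87489631 = 0.214.
Therefore phi_{22} = 0.2140.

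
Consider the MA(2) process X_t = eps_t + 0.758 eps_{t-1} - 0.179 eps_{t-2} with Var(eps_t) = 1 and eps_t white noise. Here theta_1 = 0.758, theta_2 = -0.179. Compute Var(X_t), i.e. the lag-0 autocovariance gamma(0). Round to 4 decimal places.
\gamma(0) = 1.6066

For an MA(q) process X_t = eps_t + sum_i theta_i eps_{t-i} with
Var(eps_t) = sigma^2, the variance is
  gamma(0) = sigma^2 * (1 + sum_i theta_i^2).
  sum_i theta_i^2 = (0.758)^2 + (-0.179)^2 = 0.574564 + 0.032041 = 0.606605.
  gamma(0) = 1 * (1 + 0.606605) = 1 * 1.606605 = 1.606605, which rounds to 1.6066.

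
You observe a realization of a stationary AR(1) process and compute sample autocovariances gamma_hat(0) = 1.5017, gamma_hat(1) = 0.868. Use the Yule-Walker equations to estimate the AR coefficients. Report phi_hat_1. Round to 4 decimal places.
\hat\phi_{1} = 0.5780

The Yule-Walker equations for an AR(p) process read, in matrix form,
  Gamma_p phi = r_p,   with   (Gamma_p)_{ij} = gamma(|i - j|),
                       (r_p)_i = gamma(i),   i,j = 1..p.
Substitute the sample gammas (Toeplitz matrix and right-hand side of size 1):
  Gamma_p = [[1.5017]]
  r_p     = [0.868]
With p = 1 this is the single equation gamma(0) phi_1 = gamma(1):
  phi_hat_1 = gamma(1) / gamma(0) = 0.868 / 1.5017 = 0.5780.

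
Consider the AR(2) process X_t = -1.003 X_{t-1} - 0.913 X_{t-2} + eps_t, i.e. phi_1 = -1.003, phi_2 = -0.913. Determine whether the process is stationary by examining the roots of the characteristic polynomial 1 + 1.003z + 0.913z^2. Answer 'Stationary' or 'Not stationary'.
\text{Stationary}

The AR(p) characteristic polynomial is P(z) = 1 + 1.003z + 0.913z^2.
Stationarity requires all roots to lie outside the unit circle, i.e. |z| > 1 for every root.
Set 1 + (1.003) z + (0.913) z^2 = 0, i.e. a z^2 + b z + c = 0 with a = 0.913, b = 1.003, c = 1.
Discriminant D = b^2 - 4ac = (1.003)^2 - 4*(0.913)*1 = 1.006009 - (3.652) = -2.645991.
D < 0, so the roots are the complex-conjugate pair z = (-b +/- i sqrt(-D)) / (2a) = -0.5493 +/- 0.8908i.
For a conjugate pair |z|^2 = z * conj(z) = (product of roots) = c/a = 1/(0.913) = 1.09529, so |z| = sqrt(1.09529) = 1.0466 for both roots.
Moduli of all roots: 1.0466, 1.0466.
All moduli strictly greater than 1? Yes.
Verdict: Stationary.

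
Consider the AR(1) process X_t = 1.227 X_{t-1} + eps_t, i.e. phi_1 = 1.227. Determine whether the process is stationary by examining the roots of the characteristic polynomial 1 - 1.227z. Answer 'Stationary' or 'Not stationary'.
\text{Not stationary}

The AR(p) characteristic polynomial is P(z) = 1 - 1.227z.
Stationarity requires all roots to lie outside the unit circle, i.e. |z| > 1 for every root.
This is linear in z: 1 + (-1.227) z = 0  =>  z = -1/(-1.227) = 0.814996,  |z| = 0.814996.
Moduli of all roots: 0.8150.
All moduli strictly greater than 1? No.
Verdict: Not stationary.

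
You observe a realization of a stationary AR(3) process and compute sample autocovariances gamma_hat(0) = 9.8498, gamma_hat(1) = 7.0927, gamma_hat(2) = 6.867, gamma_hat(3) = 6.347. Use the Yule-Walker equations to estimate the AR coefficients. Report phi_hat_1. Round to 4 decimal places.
\hat\phi_{1} = 0.3980

The Yule-Walker equations for an AR(p) process read, in matrix form,
  Gamma_p phi = r_p,   with   (Gamma_p)_{ij} = gamma(|i - j|),
                       (r_p)_i = gamma(i),   i,j = 1..p.
Substitute the sample gammas (Toeplitz matrix and right-hand side of size 3):
  Gamma_p = [[9.8498, 7.0927, 6.867], [7.0927, 9.8498, 7.0927], [6.867, 7.0927, 9.8498]]
  r_p     = [7.0927, 6.867, 6.347]
Written out (R1..R3):
  (R1) 9.8498 phi_1 + 7.0927 phi_2 + 6.867 phi_3 = 7.0927
  (R2) 7.0927 phi_1 + 9.8498 phi_2 + 7.0927 phi_3 = 6.867
  (R3) 6.867 phi_1 + 7.0927 phi_2 + 9.8498 phi_3 = 6.347
Gaussian elimination:
  R2 <- R2 - (7.0927/9.8498) R1 = R2 - (0.720086) R1:  4.742448 phi_2 + 2.147872 phi_3 = 1.759648
  R3 <- R3 - (6.867/9.8498) R1 = R3 - (0.697172) R1:  2.147872 phi_2 + 5.062323 phi_3 = 1.402172
  R3 <- R3 - (2.147872/4.742448) R2 = R3 - (0.452904) R2:  4.089545 phi_3 = 0.605221
Back-substitution:
  phi_hat_3 = 0.605221 / 4.089545 = 0.147992
  phi_hat_2 = (1.759648 - (2.147872)(0.147992)) / 4.742448 = 0.304016
  phi_hat_1 = (7.0927 - (7.0927)(0.304016) - (6.867)(0.147992)) / 9.8498 = 0.397992
So phi_hat = [0.3980, 0.3040, 0.1480].
Therefore phi_hat_1 = 0.3980.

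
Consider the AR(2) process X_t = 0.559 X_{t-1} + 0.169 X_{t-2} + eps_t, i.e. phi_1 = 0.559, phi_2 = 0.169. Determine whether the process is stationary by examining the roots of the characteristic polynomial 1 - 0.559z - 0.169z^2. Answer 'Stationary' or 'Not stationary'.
\text{Stationary}

The AR(p) characteristic polynomial is P(z) = 1 - 0.559z - 0.169z^2.
Stationarity requires all roots to lie outside the unit circle, i.e. |z| > 1 for every root.
Set 1 + (-0.559) z + (-0.169) z^2 = 0, i.e. a z^2 + b z + c = 0 with a = -0.169, b = -0.559, c = 1.
Discriminant D = b^2 - 4ac = (-0.559)^2 - 4*(-0.169)*1 = 0.312481 - (-0.676) = 0.988481.
D >= 0, so the roots are real: z = (-b +/- sqrt(D)) / (2a) = (0.559 +/- 0.994224) / (-0.338).
  z_1 = (0.559 + 0.994224) / (-0.338) = -4.5953,   |z_1| = 4.5953.
  z_2 = (0.559 - 0.994224) / (-0.338) = 1.2876,   |z_2| = 1.2876.
Moduli of all roots: 4.5953, 1.2876.
All moduli strictly greater than 1? Yes.
Verdict: Stationary.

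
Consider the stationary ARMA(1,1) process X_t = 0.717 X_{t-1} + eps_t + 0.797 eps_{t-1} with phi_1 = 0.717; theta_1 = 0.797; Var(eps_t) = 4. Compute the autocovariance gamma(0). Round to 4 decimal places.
\gamma(0) = 22.8693

Multiply the model equation by X_{t-k} and take expectations. With theta_0 = psi_0 = 1 and psi_j the MA(infinity) weights, this gives
  gamma(k) - sum_i phi_i gamma(k-i) = c_k,
  c_k = sigma^2 * sum_{j=k..q} theta_j psi_{j-k}   (c_k = 0 for k > q),
using gamma(-m) = gamma(m).
psi-weights needed (psi_j = theta_j + sum_i phi_i psi_{j-i}):
  psi_1 = theta_1 + phi_1 = 0.797 + (0.717) = 1.514
Right-hand sides:
  c_0 = sigma^2 (1 + theta_1 psi_1) = 4 * (1 + (0.797)(1.514)) = 4 * 2.206658 = 8.826632
  c_1 = sigma^2 theta_1 = 4 * (0.797) = 3.188
  c_2 = 0
Equations for k = 0 and k = 1 (AR order 1):
  gamma(0) = phi_1 gamma(1) + c_0
  gamma(1) = phi_1 gamma(0) + c_1
Substituting the second into the first: gamma(0) (1 - phi_1^2) = c_0 + phi_1 c_1, so
  gamma(0) = (c_0 + phi_1 c_1) / (1 - phi_1^2) = (8.826632 + (0.717)(3.188)) / (1 - (0.717)^2) = 11.112428 / 0.485911 = 22.869266.
Therefore gamma(0) = 22.8693 (to 4 decimal places).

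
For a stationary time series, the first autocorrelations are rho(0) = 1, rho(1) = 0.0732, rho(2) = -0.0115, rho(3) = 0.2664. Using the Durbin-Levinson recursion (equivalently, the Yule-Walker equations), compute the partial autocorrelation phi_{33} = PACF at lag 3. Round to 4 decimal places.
\phi_{33} = 0.2700

The PACF at lag k is phi_{kk}, the last component of the solution
to the Yule-Walker system G_k phi = r_k where
  (G_k)_{ij} = rho(|i - j|), (r_k)_i = rho(i), i,j = 1..k.
Equivalently, Durbin-Levinson gives phi_{kk} iteratively:
  phi_{11} = rho(1)
  phi_{kk} = [rho(k) - sum_{j=1..k-1} phi_{k-1,j} rho(k-j)]
            / [1 - sum_{j=1..k-1} phi_{k-1,j} rho(j)],
  phi_{k,j} = phi_{k-1,j} - phi_{kk} phi_{k-1,k-j},  j = 1..k-1.
Step k = 1:
  phi_11 = rho(1) = 0.0732.
Step k = 2:
  phi_22 = [rho(2) - phi_11 rho(1)] / [1 - phi_11 rho(1)] = [-0.0115 - (0.0732)(0.0732)] / [1 - (0.0732)(0.0732)]
         = -0.01685824 / 0.99464176 = -0.016949.
  Update: phi_21 = phi_11 - phi_22 phi_11 = 0.0732 - (-0.016949)(0.0732) = 0.074441.
Step k = 3:
  phi_33 = [rho(3) - phi_21 rho(2) - phi_22 rho(1)] / [1 - phi_21 rho(1) - phi_22 rho(2)]
    numerator   = 0.2664 - (0.074441)(-0.0115) - (-0.016949)(0.0732) = 0.26849674
    denominator = 1 - (0.074441)(0.0732) - (-0.016949)(-0.0115) = 0.99435603
  phi_33 = 0.26849674 / 0.99435603 = 0.27.
Therefore phi_{33} = 0.2700.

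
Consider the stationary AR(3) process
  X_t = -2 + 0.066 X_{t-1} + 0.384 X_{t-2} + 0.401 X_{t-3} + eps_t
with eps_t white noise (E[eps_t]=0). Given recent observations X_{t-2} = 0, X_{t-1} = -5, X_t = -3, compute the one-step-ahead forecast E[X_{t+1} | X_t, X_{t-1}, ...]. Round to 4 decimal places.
E[X_{t+1} \mid \mathcal F_t] = -4.1180

For an AR(p) model X_t = c + sum_i phi_i X_{t-i} + eps_t, the
one-step-ahead conditional mean is
  E[X_{t+1} | X_t, ...] = c + sum_i phi_i X_{t+1-i}.
Substitute known values:
  E[X_{t+1} | ...] = -2 + (0.066) * (-3) + (0.384) * (-5) + (0.401) * (0)
                   = -4.1180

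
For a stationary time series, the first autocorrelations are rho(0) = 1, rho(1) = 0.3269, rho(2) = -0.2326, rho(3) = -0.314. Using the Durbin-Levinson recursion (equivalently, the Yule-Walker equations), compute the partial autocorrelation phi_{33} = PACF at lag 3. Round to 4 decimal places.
\phi_{33} = -0.1110

The PACF at lag k is phi_{kk}, the last component of the solution
to the Yule-Walker system G_k phi = r_k where
  (G_k)_{ij} = rho(|i - j|), (r_k)_i = rho(i), i,j = 1..k.
Equivalently, Durbin-Levinson gives phi_{kk} iteratively:
  phi_{11} = rho(1)
  phi_{kk} = [rho(k) - sum_{j=1..k-1} phi_{k-1,j} rho(k-j)]
            / [1 - sum_{j=1..k-1} phi_{k-1,j} rho(j)],
  phi_{k,j} = phi_{k-1,j} - phi_{kk} phi_{k-1,k-j},  j = 1..k-1.
Step k = 1:
  phi_11 = rho(1) = 0.3269.
Step k = 2:
  phi_22 = [rho(2) - phi_11 rho(1)] / [1 - phi_11 rho(1)] = [-0.2326 - (0.3269)(0.3269)] / [1 - (0.3269)(0.3269)]
         = -0.33946361 / 0.89313639 = -0.38008.
  Update: phi_21 = phi_11 - phi_22 phi_11 = 0.3269 - (-0.38008)(0.3269) = 0.451148.
Step k = 3:
  phi_33 = [rho(3) - phi_21 rho(2) - phi_22 rho(1)] / [1 - phi_21 rho(1) - phi_22 rho(2)]
    numerator   = -0.314 - (0.451148)(-0.2326) - (-0.38008)(0.3269) = -0.08481464
    denominator = 1 - (0.451148)(0.3269) - (-0.38008)(-0.2326) = 0.76411294
  phi_33 = -0.08481464 / 0.76411294 = -0.111.
Therefore phi_{33} = -0.1110.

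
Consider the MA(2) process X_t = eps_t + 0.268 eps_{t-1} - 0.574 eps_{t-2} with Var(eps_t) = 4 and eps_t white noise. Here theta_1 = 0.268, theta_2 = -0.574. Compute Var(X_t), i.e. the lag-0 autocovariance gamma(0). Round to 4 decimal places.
\gamma(0) = 5.6052

For an MA(q) process X_t = eps_t + sum_i theta_i eps_{t-i} with
Var(eps_t) = sigma^2, the variance is
  gamma(0) = sigma^2 * (1 + sum_i theta_i^2).
  sum_i theta_i^2 = (0.268)^2 + (-0.574)^2 = 0.071824 + 0.329476 = 0.4013.
  gamma(0) = 4 * (1 + 0.4013) = 4 * 1.4013 = 5.6052.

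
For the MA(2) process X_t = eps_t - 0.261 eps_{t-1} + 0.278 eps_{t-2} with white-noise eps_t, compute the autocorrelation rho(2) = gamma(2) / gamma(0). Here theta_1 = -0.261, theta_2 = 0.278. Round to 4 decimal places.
\rho(2) = 0.2427

For an MA(q) process with theta_0 = 1, the autocovariance is
  gamma(k) = sigma^2 * sum_{i=0..q-k} theta_i * theta_{i+k},
and rho(k) = gamma(k) / gamma(0). Sigma^2 cancels.
  numerator   = (1)*(0.278) = 0.278.
  denominator = (1)^2 + (-0.261)^2 + (0.278)^2 = 1.145405.
  rho(2) = 0.278 / 1.145405 = 0.2427.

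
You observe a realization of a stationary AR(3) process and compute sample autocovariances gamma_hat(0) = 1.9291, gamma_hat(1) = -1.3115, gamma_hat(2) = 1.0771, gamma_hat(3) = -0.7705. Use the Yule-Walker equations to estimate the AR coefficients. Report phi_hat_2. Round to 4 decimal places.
\hat\phi_{2} = 0.2151

The Yule-Walker equations for an AR(p) process read, in matrix form,
  Gamma_p phi = r_p,   with   (Gamma_p)_{ij} = gamma(|i - j|),
                       (r_p)_i = gamma(i),   i,j = 1..p.
Substitute the sample gammas (Toeplitz matrix and right-hand side of size 3):
  Gamma_p = [[1.9291, -1.3115, 1.0771], [-1.3115, 1.9291, -1.3115], [1.0771, -1.3115, 1.9291]]
  r_p     = [-1.3115, 1.0771, -0.7705]
Written out (R1..R3):
  (R1) 1.9291 phi_1 - 1.3115 phi_2 + 1.0771 phi_3 = -1.3115
  (R2) -1.3115 phi_1 + 1.9291 phi_2 - 1.3115 phi_3 = 1.0771
  (R3) 1.0771 phi_1 - 1.3115 phi_2 + 1.9291 phi_3 = -0.7705
Gaussian elimination:
  R2 <- R2 - (-1.3115/1.9291) R1 = R2 - (-0.679851) R1:  1.037476 phi_2 - 0.579233 phi_3 = 0.185476
  R3 <- R3 - (1.0771/1.9291) R1 = R3 - (0.558343) R1:  -0.579233 phi_2 + 1.327708 phi_3 = -0.038233
  R3 <- R3 - (-0.579233/1.037476) R2 = R3 - (-0.55831) R2:  1.004317 phi_3 = 0.06532
Back-substitution:
  phi_hat_3 = 0.06532 / 1.004317 = 0.065039
  phi_hat_2 = (0.185476 - (-0.579233)(0.065039)) / 1.037476 = 0.215088
  phi_hat_1 = (-1.3115 - (-1.3115)(0.215088) - (1.0771)(0.065039)) / 1.9291 = -0.569937
So phi_hat = [-0.5699, 0.2151, 0.0650].
Therefore phi_hat_2 = 0.2151.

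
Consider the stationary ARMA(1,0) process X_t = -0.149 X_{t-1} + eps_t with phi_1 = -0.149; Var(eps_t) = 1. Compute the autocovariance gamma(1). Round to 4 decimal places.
\gamma(1) = -0.1524

Multiply the model equation by X_{t-k} and take expectations. With theta_0 = psi_0 = 1 and psi_j the MA(infinity) weights, this gives
  gamma(k) - sum_i phi_i gamma(k-i) = c_k,
  c_k = sigma^2 * sum_{j=k..q} theta_j psi_{j-k}   (c_k = 0 for k > q),
using gamma(-m) = gamma(m).
Pure AR (q = 0): c_0 = sigma^2 = 1, c_k = 0 for k >= 1.
Equations for k = 0 and k = 1 (AR order 1):
  gamma(0) = phi_1 gamma(1) + c_0
  gamma(1) = phi_1 gamma(0) + c_1
Substituting the second into the first: gamma(0) (1 - phi_1^2) = c_0 + phi_1 c_1, so
  gamma(0) = c_0 / (1 - phi_1^2) = 1 / (1 - (-0.149)^2) = 1 / 0.977799 = 1.022705.
  gamma(1) = phi_1 gamma(0) = (-0.149)(1.022705) = -0.152383.
Therefore gamma(1) = -0.1524 (to 4 decimal places).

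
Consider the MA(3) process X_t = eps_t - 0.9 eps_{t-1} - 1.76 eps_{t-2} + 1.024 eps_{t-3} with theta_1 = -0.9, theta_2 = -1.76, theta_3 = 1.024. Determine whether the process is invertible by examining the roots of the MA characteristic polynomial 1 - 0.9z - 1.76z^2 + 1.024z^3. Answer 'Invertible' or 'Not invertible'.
\text{Not invertible}

The MA(q) characteristic polynomial is P(z) = 1 - 0.9z - 1.76z^2 + 1.024z^3.
Invertibility requires all roots to lie outside the unit circle, i.e. |z| > 1 for every root.
Degree 3: look for a simple real root z0 first, then factor out (1 - z/z0) and solve the remaining quadratic.
Testing z0 = 0.625: P(0.625) = 1 + (-0.9)(0.625) + (-1.76)(0.625)^2 + (1.024)(0.625)^3
  = 1 + (-0.5625) + (-0.6875) + (0.25) = 0.  So z_0 = 0.625 is a root, |z_0| = 0.625.
Divide out the factor (1 - 1.6 z) = (1 - z/z0) (since 1/z0 = 1.6):
  P(z) = (1 - 1.6 z)(1 + (0.7) z + (-0.64) z^2)
  [check: z-coef 0.7 - (1.6) = -0.9; z^2-coef -0.64 - (1.6)(0.7) = -1.76; z^3-coef -(1.6)(-0.64) = 1.024.]
Remaining roots from the quadratic factor 1 + (0.7) z + (-0.64) z^2:
  Set 1 + (0.7) z + (-0.64) z^2 = 0, i.e. a z^2 + b z + c = 0 with a = -0.64, b = 0.7, c = 1.
  Discriminant D = b^2 - 4ac = (0.7)^2 - 4*(-0.64)*1 = 0.49 - (-2.56) = 3.05.
  D >= 0, so the roots are real: z = (-b +/- sqrt(D)) / (2a) = (-0.7 +/- 1.746425) / (-1.28).
    z_1 = (-0.7 + 1.746425) / (-1.28) = -0.8175,   |z_1| = 0.8175.
    z_2 = (-0.7 - 1.746425) / (-1.28) = 1.9113,   |z_2| = 1.9113.
Moduli of all roots: 0.6250, 0.8175, 1.9113.
All moduli strictly greater than 1? No.
Verdict: Not invertible.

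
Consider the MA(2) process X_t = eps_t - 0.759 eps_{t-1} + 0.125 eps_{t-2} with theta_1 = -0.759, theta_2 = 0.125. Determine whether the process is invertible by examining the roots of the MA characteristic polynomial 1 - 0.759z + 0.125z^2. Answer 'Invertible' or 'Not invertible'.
\text{Invertible}

The MA(q) characteristic polynomial is P(z) = 1 - 0.759z + 0.125z^2.
Invertibility requires all roots to lie outside the unit circle, i.e. |z| > 1 for every root.
Set 1 + (-0.759) z + (0.125) z^2 = 0, i.e. a z^2 + b z + c = 0 with a = 0.125, b = -0.759, c = 1.
Discriminant D = b^2 - 4ac = (-0.759)^2 - 4*(0.125)*1 = 0.576081 - (0.5) = 0.076081.
D >= 0, so the roots are real: z = (-b +/- sqrt(D)) / (2a) = (0.759 +/- 0.275828) / (0.25).
  z_1 = (0.759 + 0.275828) / (0.25) = 4.1393,   |z_1| = 4.1393.
  z_2 = (0.759 - 0.275828) / (0.25) = 1.9327,   |z_2| = 1.9327.
Moduli of all roots: 4.1393, 1.9327.
All moduli strictly greater than 1? Yes.
Verdict: Invertible.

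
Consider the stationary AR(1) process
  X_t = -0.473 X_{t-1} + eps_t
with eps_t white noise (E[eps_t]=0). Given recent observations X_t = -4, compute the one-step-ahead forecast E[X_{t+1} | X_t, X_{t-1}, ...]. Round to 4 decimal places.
E[X_{t+1} \mid \mathcal F_t] = 1.8920

For an AR(p) model X_t = c + sum_i phi_i X_{t-i} + eps_t, the
one-step-ahead conditional mean is
  E[X_{t+1} | X_t, ...] = c + sum_i phi_i X_{t+1-i}.
Substitute known values:
  E[X_{t+1} | ...] = (-0.473) * (-4)
                   = 1.8920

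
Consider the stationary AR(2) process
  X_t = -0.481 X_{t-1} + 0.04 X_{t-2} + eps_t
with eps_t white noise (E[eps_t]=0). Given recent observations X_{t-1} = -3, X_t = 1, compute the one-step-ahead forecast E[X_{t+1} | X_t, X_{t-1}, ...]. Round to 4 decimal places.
E[X_{t+1} \mid \mathcal F_t] = -0.6010

For an AR(p) model X_t = c + sum_i phi_i X_{t-i} + eps_t, the
one-step-ahead conditional mean is
  E[X_{t+1} | X_t, ...] = c + sum_i phi_i X_{t+1-i}.
Substitute known values:
  E[X_{t+1} | ...] = (-0.481) * (1) + (0.04) * (-3)
                   = -0.6010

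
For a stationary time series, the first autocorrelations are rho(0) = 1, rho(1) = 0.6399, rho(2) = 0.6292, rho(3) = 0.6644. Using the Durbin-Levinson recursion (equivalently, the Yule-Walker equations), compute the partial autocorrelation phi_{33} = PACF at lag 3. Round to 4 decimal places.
\phi_{33} = 0.3410

The PACF at lag k is phi_{kk}, the last component of the solution
to the Yule-Walker system G_k phi = r_k where
  (G_k)_{ij} = rho(|i - j|), (r_k)_i = rho(i), i,j = 1..k.
Equivalently, Durbin-Levinson gives phi_{kk} iteratively:
  phi_{11} = rho(1)
  phi_{kk} = [rho(k) - sum_{j=1..k-1} phi_{k-1,j} rho(k-j)]
            / [1 - sum_{j=1..k-1} phi_{k-1,j} rho(j)],
  phi_{k,j} = phi_{k-1,j} - phi_{kk} phi_{k-1,k-j},  j = 1..k-1.
Step k = 1:
  phi_11 = rho(1) = 0.6399.
Step k = 2:
  phi_22 = [rho(2) - phi_11 rho(1)] / [1 - phi_11 rho(1)] = [0.6292 - (0.6399)(0.6399)] / [1 - (0.6399)(0.6399)]
         = 0.21972799 / 0.59052799 = 0.372087.
  Update: phi_21 = phi_11 - phi_22 phi_11 = 0.6399 - (0.372087)(0.6399) = 0.401801.
Step k = 3:
  phi_33 = [rho(3) - phi_21 rho(2) - phi_22 rho(1)] / [1 - phi_21 rho(1) - phi_22 rho(2)]
    numerator   = 0.6644 - (0.401801)(0.6292) - (0.372087)(0.6399) = 0.17348793
    denominator = 1 - (0.401801)(0.6399) - (0.372087)(0.6292) = 0.50876999
  phi_33 = 0.17348793 / 0.50876999 = 0.341.
Therefore phi_{33} = 0.3410.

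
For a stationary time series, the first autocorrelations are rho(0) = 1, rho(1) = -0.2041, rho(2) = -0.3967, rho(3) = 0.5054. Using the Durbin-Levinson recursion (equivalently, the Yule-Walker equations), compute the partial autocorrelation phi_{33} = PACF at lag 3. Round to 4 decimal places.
\phi_{33} = 0.3880

The PACF at lag k is phi_{kk}, the last component of the solution
to the Yule-Walker system G_k phi = r_k where
  (G_k)_{ij} = rho(|i - j|), (r_k)_i = rho(i), i,j = 1..k.
Equivalently, Durbin-Levinson gives phi_{kk} iteratively:
  phi_{11} = rho(1)
  phi_{kk} = [rho(k) - sum_{j=1..k-1} phi_{k-1,j} rho(k-j)]
            / [1 - sum_{j=1..k-1} phi_{k-1,j} rho(j)],
  phi_{k,j} = phi_{k-1,j} - phi_{kk} phi_{k-1,k-j},  j = 1..k-1.
Step k = 1:
  phi_11 = rho(1) = -0.2041.
Step k = 2:
  phi_22 = [rho(2) - phi_11 rho(1)] / [1 - phi_11 rho(1)] = [-0.3967 - (-0.2041)(-0.2041)] / [1 - (-0.2041)(-0.2041)]
         = -0.43835681 / 0.95834319 = -0.457411.
  Update: phi_21 = phi_11 - phi_22 phi_11 = -0.2041 - (-0.457411)(-0.2041) = -0.297458.
Step k = 3:
  phi_33 = [rho(3) - phi_21 rho(2) - phi_22 rho(1)] / [1 - phi_21 rho(1) - phi_22 rho(2)]
    numerator   = 0.5054 - (-0.297458)(-0.3967) - (-0.457411)(-0.2041) = 0.29404096
    denominator = 1 - (-0.297458)(-0.2041) - (-0.457411)(-0.3967) = 0.75783392
  phi_33 = 0.29404096 / 0.75783392 = 0.388.
Therefore phi_{33} = 0.3880.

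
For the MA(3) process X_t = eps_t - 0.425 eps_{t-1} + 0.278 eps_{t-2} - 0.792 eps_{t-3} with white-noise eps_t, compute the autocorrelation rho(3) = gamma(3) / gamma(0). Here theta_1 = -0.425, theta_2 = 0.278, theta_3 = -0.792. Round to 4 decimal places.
\rho(3) = -0.4201

For an MA(q) process with theta_0 = 1, the autocovariance is
  gamma(k) = sigma^2 * sum_{i=0..q-k} theta_i * theta_{i+k},
and rho(k) = gamma(k) / gamma(0). Sigma^2 cancels.
  numerator   = (1)*(-0.792) = -0.792.
  denominator = (1)^2 + (-0.425)^2 + (0.278)^2 + (-0.792)^2 = 1.885173.
  rho(3) = -0.792 / 1.885173 = -0.4201.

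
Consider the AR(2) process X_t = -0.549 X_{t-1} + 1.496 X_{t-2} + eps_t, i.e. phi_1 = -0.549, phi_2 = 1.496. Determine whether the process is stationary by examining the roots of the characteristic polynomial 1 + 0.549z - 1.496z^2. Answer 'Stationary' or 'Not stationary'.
\text{Not stationary}

The AR(p) characteristic polynomial is P(z) = 1 + 0.549z - 1.496z^2.
Stationarity requires all roots to lie outside the unit circle, i.e. |z| > 1 for every root.
Set 1 + (0.549) z + (-1.496) z^2 = 0, i.e. a z^2 + b z + c = 0 with a = -1.496, b = 0.549, c = 1.
Discriminant D = b^2 - 4ac = (0.549)^2 - 4*(-1.496)*1 = 0.301401 - (-5.984) = 6.285401.
D >= 0, so the roots are real: z = (-b +/- sqrt(D)) / (2a) = (-0.549 +/- 2.50707) / (-2.992).
  z_1 = (-0.549 + 2.50707) / (-2.992) = -0.6544,   |z_1| = 0.6544.
  z_2 = (-0.549 - 2.50707) / (-2.992) = 1.0214,   |z_2| = 1.0214.
Moduli of all roots: 0.6544, 1.0214.
All moduli strictly greater than 1? No.
Verdict: Not stationary.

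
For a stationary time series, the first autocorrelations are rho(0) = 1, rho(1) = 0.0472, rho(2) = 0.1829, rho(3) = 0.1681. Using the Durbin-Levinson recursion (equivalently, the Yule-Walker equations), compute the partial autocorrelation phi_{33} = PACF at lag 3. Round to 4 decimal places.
\phi_{33} = 0.1580

The PACF at lag k is phi_{kk}, the last component of the solution
to the Yule-Walker system G_k phi = r_k where
  (G_k)_{ij} = rho(|i - j|), (r_k)_i = rho(i), i,j = 1..k.
Equivalently, Durbin-Levinson gives phi_{kk} iteratively:
  phi_{11} = rho(1)
  phi_{kk} = [rho(k) - sum_{j=1..k-1} phi_{k-1,j} rho(k-j)]
            / [1 - sum_{j=1..k-1} phi_{k-1,j} rho(j)],
  phi_{k,j} = phi_{k-1,j} - phi_{kk} phi_{k-1,k-j},  j = 1..k-1.
Step k = 1:
  phi_11 = rho(1) = 0.0472.
Step k = 2:
  phi_22 = [rho(2) - phi_11 rho(1)] / [1 - phi_11 rho(1)] = [0.1829 - (0.0472)(0.0472)] / [1 - (0.0472)(0.0472)]
         = 0.18067216 / 0.99777216 = 0.181076.
  Update: phi_21 = phi_11 - phi_22 phi_11 = 0.0472 - (0.181076)(0.0472) = 0.038653.
Step k = 3:
  phi_33 = [rho(3) - phi_21 rho(2) - phi_22 rho(1)] / [1 - phi_21 rho(1) - phi_22 rho(2)]
    numerator   = 0.1681 - (0.038653)(0.1829) - (0.181076)(0.0472) = 0.15248356
    denominator = 1 - (0.038653)(0.0472) - (0.181076)(0.1829) = 0.96505685
  phi_33 = 0.15248356 / 0.96505685 = 0.158.
Therefore phi_{33} = 0.1580.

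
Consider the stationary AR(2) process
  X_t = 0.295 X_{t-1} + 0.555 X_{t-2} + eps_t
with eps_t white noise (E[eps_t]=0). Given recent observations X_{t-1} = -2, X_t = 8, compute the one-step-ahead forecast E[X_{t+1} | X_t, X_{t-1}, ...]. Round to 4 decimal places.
E[X_{t+1} \mid \mathcal F_t] = 1.2500

For an AR(p) model X_t = c + sum_i phi_i X_{t-i} + eps_t, the
one-step-ahead conditional mean is
  E[X_{t+1} | X_t, ...] = c + sum_i phi_i X_{t+1-i}.
Substitute known values:
  E[X_{t+1} | ...] = (0.295) * (8) + (0.555) * (-2)
                   = 1.2500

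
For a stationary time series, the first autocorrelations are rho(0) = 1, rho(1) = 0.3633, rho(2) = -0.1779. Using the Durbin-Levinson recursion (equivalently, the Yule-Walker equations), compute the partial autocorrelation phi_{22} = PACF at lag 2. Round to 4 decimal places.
\phi_{22} = -0.3570

The PACF at lag k is phi_{kk}, the last component of the solution
to the Yule-Walker system G_k phi = r_k where
  (G_k)_{ij} = rho(|i - j|), (r_k)_i = rho(i), i,j = 1..k.
Equivalently, Durbin-Levinson gives phi_{kk} iteratively:
  phi_{11} = rho(1)
  phi_{kk} = [rho(k) - sum_{j=1..k-1} phi_{k-1,j} rho(k-j)]
            / [1 - sum_{j=1..k-1} phi_{k-1,j} rho(j)],
  phi_{k,j} = phi_{k-1,j} - phi_{kk} phi_{k-1,k-j},  j = 1..k-1.
Step k = 1:
  phi_11 = rho(1) = 0.3633.
Step k = 2:
  phi_22 = [rho(2) - phi_11 rho(1)] / [1 - phi_11 rho(1)] = [-0.1779 - (0.3633)(0.3633)] / [1 - (0.3633)(0.3633)]
         = -0.30988689 / 0.86801311 = -0.357.
Therefore phi_{22} = -0.3570.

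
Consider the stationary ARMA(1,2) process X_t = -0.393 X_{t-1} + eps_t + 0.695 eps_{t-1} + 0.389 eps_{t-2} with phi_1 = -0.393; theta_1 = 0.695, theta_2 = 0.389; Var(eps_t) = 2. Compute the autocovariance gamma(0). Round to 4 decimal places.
\gamma(0) = 2.3552

Multiply the model equation by X_{t-k} and take expectations. With theta_0 = psi_0 = 1 and psi_j the MA(infinity) weights, this gives
  gamma(k) - sum_i phi_i gamma(k-i) = c_k,
  c_k = sigma^2 * sum_{j=k..q} theta_j psi_{j-k}   (c_k = 0 for k > q),
using gamma(-m) = gamma(m).
psi-weights needed (psi_j = theta_j + sum_i phi_i psi_{j-i}):
  psi_1 = theta_1 + phi_1 = 0.695 + (-0.393) = 0.302
  psi_2 = theta_2 + phi_1 psi_1 = 0.389 + (-0.393)(0.302) = 0.270314
Right-hand sides:
  c_0 = sigma^2 (1 + theta_1 psi_1 + theta_2 psi_2) = 2 * (1 + (0.695)(0.302) + (0.389)(0.270314)) = 2 * 1.315042 = 2.630084
  c_1 = sigma^2 (theta_1 + theta_2 psi_1) = 2 * (0.695 + (0.389)(0.302)) = 1.624956
  c_2 = sigma^2 theta_2 = 2 * (0.389) = 0.778
Equations for k = 0 and k = 1 (AR order 1):
  gamma(0) = phi_1 gamma(1) + c_0
  gamma(1) = phi_1 gamma(0) + c_1
Substituting the second into the first: gamma(0) (1 - phi_1^2) = c_0 + phi_1 c_1, so
  gamma(0) = (c_0 + phi_1 c_1) / (1 - phi_1^2) = (2.630084 + (-0.393)(1.624956)) / (1 - (-0.393)^2) = 1.991477 / 0.845551 = 2.355241.
Therefore gamma(0) = 2.3552 (to 4 decimal places).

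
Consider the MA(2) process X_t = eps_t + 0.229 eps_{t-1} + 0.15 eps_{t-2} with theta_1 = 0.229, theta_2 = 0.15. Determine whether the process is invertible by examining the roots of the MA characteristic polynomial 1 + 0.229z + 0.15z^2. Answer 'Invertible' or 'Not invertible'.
\text{Invertible}

The MA(q) characteristic polynomial is P(z) = 1 + 0.229z + 0.15z^2.
Invertibility requires all roots to lie outside the unit circle, i.e. |z| > 1 for every root.
Set 1 + (0.229) z + (0.15) z^2 = 0, i.e. a z^2 + b z + c = 0 with a = 0.15, b = 0.229, c = 1.
Discriminant D = b^2 - 4ac = (0.229)^2 - 4*(0.15)*1 = 0.052441 - (0.6) = -0.547559.
D < 0, so the roots are the complex-conjugate pair z = (-b +/- i sqrt(-D)) / (2a) = -0.7633 +/- 2.4666i.
For a conjugate pair |z|^2 = z * conj(z) = (product of roots) = c/a = 1/(0.15) = 6.666667, so |z| = sqrt(6.666667) = 2.582 for both roots.
Moduli of all roots: 2.5820, 2.5820.
All moduli strictly greater than 1? Yes.
Verdict: Invertible.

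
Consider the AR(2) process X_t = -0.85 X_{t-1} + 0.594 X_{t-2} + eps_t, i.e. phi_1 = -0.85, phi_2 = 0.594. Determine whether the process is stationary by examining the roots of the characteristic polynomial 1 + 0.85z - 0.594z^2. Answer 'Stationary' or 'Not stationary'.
\text{Not stationary}

The AR(p) characteristic polynomial is P(z) = 1 + 0.85z - 0.594z^2.
Stationarity requires all roots to lie outside the unit circle, i.e. |z| > 1 for every root.
Set 1 + (0.85) z + (-0.594) z^2 = 0, i.e. a z^2 + b z + c = 0 with a = -0.594, b = 0.85, c = 1.
Discriminant D = b^2 - 4ac = (0.85)^2 - 4*(-0.594)*1 = 0.7225 - (-2.376) = 3.0985.
D >= 0, so the roots are real: z = (-b +/- sqrt(D)) / (2a) = (-0.85 +/- 1.760256) / (-1.188).
  z_1 = (-0.85 + 1.760256) / (-1.188) = -0.7662,   |z_1| = 0.7662.
  z_2 = (-0.85 - 1.760256) / (-1.188) = 2.1972,   |z_2| = 2.1972.
Moduli of all roots: 0.7662, 2.1972.
All moduli strictly greater than 1? No.
Verdict: Not stationary.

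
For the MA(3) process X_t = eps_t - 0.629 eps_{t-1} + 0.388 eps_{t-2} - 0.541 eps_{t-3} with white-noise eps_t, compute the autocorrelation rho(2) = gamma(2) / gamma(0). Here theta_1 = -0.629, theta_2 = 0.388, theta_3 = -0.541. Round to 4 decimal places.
\rho(2) = 0.3961

For an MA(q) process with theta_0 = 1, the autocovariance is
  gamma(k) = sigma^2 * sum_{i=0..q-k} theta_i * theta_{i+k},
and rho(k) = gamma(k) / gamma(0). Sigma^2 cancels.
  numerator   = (1)*(0.388) + (-0.629)*(-0.541) = 0.728289.
  denominator = (1)^2 + (-0.629)^2 + (0.388)^2 + (-0.541)^2 = 1.838866.
  rho(2) = 0.728289 / 1.838866 = 0.3961.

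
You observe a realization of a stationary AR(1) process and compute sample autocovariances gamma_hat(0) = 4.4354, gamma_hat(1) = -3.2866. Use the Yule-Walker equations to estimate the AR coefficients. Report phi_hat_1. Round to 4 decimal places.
\hat\phi_{1} = -0.7410

The Yule-Walker equations for an AR(p) process read, in matrix form,
  Gamma_p phi = r_p,   with   (Gamma_p)_{ij} = gamma(|i - j|),
                       (r_p)_i = gamma(i),   i,j = 1..p.
Substitute the sample gammas (Toeplitz matrix and right-hand side of size 1):
  Gamma_p = [[4.4354]]
  r_p     = [-3.2866]
With p = 1 this is the single equation gamma(0) phi_1 = gamma(1):
  phi_hat_1 = gamma(1) / gamma(0) = -3.2866 / 4.4354 = -0.7410.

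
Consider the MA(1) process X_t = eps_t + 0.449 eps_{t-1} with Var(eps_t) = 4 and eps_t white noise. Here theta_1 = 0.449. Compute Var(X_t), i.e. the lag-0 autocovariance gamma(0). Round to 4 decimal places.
\gamma(0) = 4.8064

For an MA(q) process X_t = eps_t + sum_i theta_i eps_{t-i} with
Var(eps_t) = sigma^2, the variance is
  gamma(0) = sigma^2 * (1 + sum_i theta_i^2).
  sum_i theta_i^2 = (0.449)^2 = 0.201601.
  gamma(0) = 4 * (1 + 0.201601) = 4 * 1.201601 = 4.806404, which rounds to 4.8064.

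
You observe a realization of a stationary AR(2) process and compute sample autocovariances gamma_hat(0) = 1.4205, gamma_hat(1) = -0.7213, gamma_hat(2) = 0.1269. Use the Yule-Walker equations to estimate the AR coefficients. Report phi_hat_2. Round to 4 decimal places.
\hat\phi_{2} = -0.2270

The Yule-Walker equations for an AR(p) process read, in matrix form,
  Gamma_p phi = r_p,   with   (Gamma_p)_{ij} = gamma(|i - j|),
                       (r_p)_i = gamma(i),   i,j = 1..p.
Substitute the sample gammas (Toeplitz matrix and right-hand side of size 2):
  Gamma_p = [[1.4205, -0.7213], [-0.7213, 1.4205]]
  r_p     = [-0.7213, 0.1269]
Written out:
  1.4205 phi_1 - 0.7213 phi_2 = -0.7213
  -0.7213 phi_1 + 1.4205 phi_2 = 0.1269
Solve by Cramer's rule:
  det = gamma(0)^2 - gamma(1)^2 = (1.4205)^2 - (-0.7213)^2 = 2.01782025 - 0.52027369 = 1.49754656
  phi_hat_1 = [gamma(1) gamma(0) - gamma(1) gamma(2)] / det = [(-0.7213)(1.4205) - (-0.7213)(0.1269)] / 1.49754656 = -0.93307368 / 1.49754656 = -0.6231
  phi_hat_2 = [gamma(0) gamma(2) - gamma(1)^2] / det = [(1.4205)(0.1269) - (-0.7213)^2] / 1.49754656 = -0.34001224 / 1.49754656 = -0.227
So phi_hat = [-0.6231, -0.2270].
Therefore phi_hat_2 = -0.2270.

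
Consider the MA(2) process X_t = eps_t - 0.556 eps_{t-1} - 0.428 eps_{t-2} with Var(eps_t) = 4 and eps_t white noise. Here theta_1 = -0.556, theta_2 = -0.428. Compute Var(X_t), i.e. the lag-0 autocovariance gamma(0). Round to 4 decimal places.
\gamma(0) = 5.9693

For an MA(q) process X_t = eps_t + sum_i theta_i eps_{t-i} with
Var(eps_t) = sigma^2, the variance is
  gamma(0) = sigma^2 * (1 + sum_i theta_i^2).
  sum_i theta_i^2 = (-0.556)^2 + (-0.428)^2 = 0.309136 + 0.183184 = 0.49232.
  gamma(0) = 4 * (1 + 0.49232) = 4 * 1.49232 = 5.96928, which rounds to 5.9693.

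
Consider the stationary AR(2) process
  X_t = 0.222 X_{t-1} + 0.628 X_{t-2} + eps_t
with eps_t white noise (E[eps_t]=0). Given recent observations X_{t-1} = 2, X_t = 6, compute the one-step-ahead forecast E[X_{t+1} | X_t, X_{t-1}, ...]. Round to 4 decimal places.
E[X_{t+1} \mid \mathcal F_t] = 2.5880

For an AR(p) model X_t = c + sum_i phi_i X_{t-i} + eps_t, the
one-step-ahead conditional mean is
  E[X_{t+1} | X_t, ...] = c + sum_i phi_i X_{t+1-i}.
Substitute known values:
  E[X_{t+1} | ...] = (0.222) * (6) + (0.628) * (2)
                   = 2.5880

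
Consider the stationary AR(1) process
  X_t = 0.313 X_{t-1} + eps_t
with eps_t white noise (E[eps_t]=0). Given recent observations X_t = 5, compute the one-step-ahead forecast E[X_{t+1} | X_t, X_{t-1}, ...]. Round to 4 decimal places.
E[X_{t+1} \mid \mathcal F_t] = 1.5650

For an AR(p) model X_t = c + sum_i phi_i X_{t-i} + eps_t, the
one-step-ahead conditional mean is
  E[X_{t+1} | X_t, ...] = c + sum_i phi_i X_{t+1-i}.
Substitute known values:
  E[X_{t+1} | ...] = (0.313) * (5)
                   = 1.5650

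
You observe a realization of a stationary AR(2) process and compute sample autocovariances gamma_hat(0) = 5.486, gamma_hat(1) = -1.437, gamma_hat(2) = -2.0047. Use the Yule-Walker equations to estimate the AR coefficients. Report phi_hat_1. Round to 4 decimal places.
\hat\phi_{1} = -0.3840

The Yule-Walker equations for an AR(p) process read, in matrix form,
  Gamma_p phi = r_p,   with   (Gamma_p)_{ij} = gamma(|i - j|),
                       (r_p)_i = gamma(i),   i,j = 1..p.
Substitute the sample gammas (Toeplitz matrix and right-hand side of size 2):
  Gamma_p = [[5.486, -1.437], [-1.437, 5.486]]
  r_p     = [-1.437, -2.0047]
Written out:
  5.486 phi_1 - 1.437 phi_2 = -1.437
  -1.437 phi_1 + 5.486 phi_2 = -2.0047
Solve by Cramer's rule:
  det = gamma(0)^2 - gamma(1)^2 = (5.486)^2 - (-1.437)^2 = 30.096196 - 2.064969 = 28.031227
  phi_hat_1 = [gamma(1) gamma(0) - gamma(1) gamma(2)] / det = [(-1.437)(5.486) - (-1.437)(-2.0047)] / 28.031227 = -10.7641359 / 28.031227 = -0.384
  phi_hat_2 = [gamma(0) gamma(2) - gamma(1)^2] / det = [(5.486)(-2.0047) - (-1.437)^2] / 28.031227 = -13.0627532 / 28.031227 = -0.466
So phi_hat = [-0.3840, -0.4660].
Therefore phi_hat_1 = -0.3840.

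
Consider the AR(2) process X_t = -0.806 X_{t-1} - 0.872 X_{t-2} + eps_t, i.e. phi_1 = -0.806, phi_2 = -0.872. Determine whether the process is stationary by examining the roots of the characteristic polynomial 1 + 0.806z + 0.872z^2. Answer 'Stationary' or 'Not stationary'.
\text{Stationary}

The AR(p) characteristic polynomial is P(z) = 1 + 0.806z + 0.872z^2.
Stationarity requires all roots to lie outside the unit circle, i.e. |z| > 1 for every root.
Set 1 + (0.806) z + (0.872) z^2 = 0, i.e. a z^2 + b z + c = 0 with a = 0.872, b = 0.806, c = 1.
Discriminant D = b^2 - 4ac = (0.806)^2 - 4*(0.872)*1 = 0.649636 - (3.488) = -2.838364.
D < 0, so the roots are the complex-conjugate pair z = (-b +/- i sqrt(-D)) / (2a) = -0.4622 +/- 0.966i.
For a conjugate pair |z|^2 = z * conj(z) = (product of roots) = c/a = 1/(0.872) = 1.146789, so |z| = sqrt(1.146789) = 1.0709 for both roots.
Moduli of all roots: 1.0709, 1.0709.
All moduli strictly greater than 1? Yes.
Verdict: Stationary.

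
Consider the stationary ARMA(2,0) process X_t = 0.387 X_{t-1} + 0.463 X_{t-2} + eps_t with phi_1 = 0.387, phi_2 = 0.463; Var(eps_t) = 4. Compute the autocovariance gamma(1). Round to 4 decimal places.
\gamma(1) = 7.6342

Multiply the model equation by X_{t-k} and take expectations. With theta_0 = psi_0 = 1 and psi_j the MA(infinity) weights, this gives
  gamma(k) - sum_i phi_i gamma(k-i) = c_k,
  c_k = sigma^2 * sum_{j=k..q} theta_j psi_{j-k}   (c_k = 0 for k > q),
using gamma(-m) = gamma(m).
Pure AR (q = 0): c_0 = sigma^2 = 4, c_k = 0 for k >= 1.
Equations for k = 0, 1, 2 (AR order 2, c_2 = 0):
  (E0) gamma(0) = phi_1 gamma(1) + phi_2 gamma(2) + c_0
  (E1) gamma(1) = phi_1 gamma(0) + phi_2 gamma(1) + c_1
  (E2) gamma(2) = phi_1 gamma(1) + phi_2 gamma(0)
From (E1): gamma(1) = A gamma(0) + B with
  A = phi_1 / (1 - phi_2) = 0.387 / 0.537 = 0.72067,   B = c_1 / (1 - phi_2) = 0 / 0.537 = 0.
Insert (E2) into (E0): gamma(0) (1 - phi_2^2) = phi_1 (1 + phi_2) gamma(1) + c_0.
  phi_1 (1 + phi_2) = (0.387)(1.463) = 0.566181,   1 - phi_2^2 = 0.785631.
Replace gamma(1) by A gamma(0) + B and collect gamma(0):
  gamma(0) [0.785631 - (0.566181)(0.72067)] = c_0 = 4
  gamma(0) * 0.377601 = 4
  gamma(0) = 4 / 0.377601 = 10.593189.
  gamma(1) = A gamma(0) = (0.72067)(10.593189) = 7.634198.
Therefore gamma(1) = 7.6342 (to 4 decimal places).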